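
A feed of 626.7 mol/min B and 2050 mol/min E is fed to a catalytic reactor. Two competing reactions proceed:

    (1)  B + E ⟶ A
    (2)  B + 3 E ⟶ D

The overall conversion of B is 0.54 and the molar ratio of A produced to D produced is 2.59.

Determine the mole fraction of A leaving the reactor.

Conversion of B: B consumed = 0.54 × 626.7 = 338.4 mol/min = 1ξ₁ + 1ξ₂.
Selectivity: 1ξ₁ / (1ξ₂) = 2.59 → ξ₁ = 2.59 ξ₂.
Substitute: (1·2.59 + 1) ξ₂ = 338.4 → ξ₂ = 94.27 mol/min, ξ₁ = 244.2 mol/min.
Outlet amounts (n = n₀ + Σ ν·ξ):
  B: 626.7 − 1(244.2) − 1(94.27) = 288.3
  E: 2050 − 1(244.2) − 3(94.27) = 1523
  A: 0 + 1(244.2) = 244.2
  D: 0 + 1(94.27) = 94.27
Total out = 2150 mol/min; y_A = 244.2 / 2150 = 0.1136.

0.114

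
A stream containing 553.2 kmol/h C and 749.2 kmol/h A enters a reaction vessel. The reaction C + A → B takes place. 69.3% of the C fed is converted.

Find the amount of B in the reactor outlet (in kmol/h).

C reacted = 0.693 × 553.2 = 383.4 kmol/h; ν_C = −1, so ξ = 383.4/1 = 383.4 kmol/h.
Outlet amounts (n = n₀ + ν ξ):
  C: 553.2 − 1(383.4) = 169.8
  A: 749.2 − 1(383.4) = 365.8
  B: 0 + 1(383.4) = 383.4

383 kmol/h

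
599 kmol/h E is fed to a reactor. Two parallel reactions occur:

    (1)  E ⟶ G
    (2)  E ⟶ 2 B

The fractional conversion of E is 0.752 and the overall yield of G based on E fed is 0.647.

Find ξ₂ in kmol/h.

ξ₂ = 62.9 kmol/h

Yield of G: 1ξ₁ / 599 = 0.647 → ξ₁ = 387.6 kmol/h.
Conversion of E: 1ξ₁ + 1ξ₂ = 0.752 × 599 = 450.4 → ξ₂ = 62.89 kmol/h.
Outlet amounts (n = n₀ + Σ ν·ξ):
  E: 599 − 1(387.6) − 1(62.89) = 148.6
  G: 0 + 1(387.6) = 387.6
  B: 0 + 2(62.89) = 125.8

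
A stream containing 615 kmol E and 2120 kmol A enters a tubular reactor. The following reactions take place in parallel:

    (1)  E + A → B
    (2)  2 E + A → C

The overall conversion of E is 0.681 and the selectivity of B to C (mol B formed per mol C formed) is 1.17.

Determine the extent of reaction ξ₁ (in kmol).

Conversion of E: E consumed = 0.681 × 615 = 418.8 kmol = 1ξ₁ + 2ξ₂.
Selectivity: 1ξ₁ / (1ξ₂) = 1.17 → ξ₁ = 1.17 ξ₂.
Substitute: (1·1.17 + 2) ξ₂ = 418.8 → ξ₂ = 132.1 kmol, ξ₁ = 154.6 kmol.
Outlet amounts (n = n₀ + Σ ν·ξ):
  E: 615 − 1(154.6) − 2(132.1) = 196.2
  A: 2120 − 1(154.6) − 1(132.1) = 1833
  B: 0 + 1(154.6) = 154.6
  C: 0 + 1(132.1) = 132.1

ξ₁ = 155 kmol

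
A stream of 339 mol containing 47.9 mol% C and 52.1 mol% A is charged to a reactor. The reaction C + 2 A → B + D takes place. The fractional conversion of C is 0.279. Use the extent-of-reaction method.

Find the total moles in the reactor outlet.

C reacted = 0.279 × 162.4 = 45.3 mol; ν_C = −1, so ξ = 45.3/1 = 45.3 mol.
Outlet amounts (n = n₀ + ν ξ):
  C: 162.4 − 1(45.3) = 117.1
  A: 176.6 − 2(45.3) = 86.01
  B: 0 + 1(45.3) = 45.3
  D: 0 + 1(45.3) = 45.3
Total out = 117.1 + 86.01 + 45.3 + 45.3 = 293.7 mol.

294 mol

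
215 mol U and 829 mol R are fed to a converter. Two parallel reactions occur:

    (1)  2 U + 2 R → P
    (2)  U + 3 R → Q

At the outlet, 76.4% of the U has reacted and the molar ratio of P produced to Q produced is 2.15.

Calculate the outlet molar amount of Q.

31 mol

Conversion of U: U consumed = 0.764 × 215 = 164.3 mol = 2ξ₁ + 1ξ₂.
Selectivity: 1ξ₁ / (1ξ₂) = 2.15 → ξ₁ = 2.15 ξ₂.
Substitute: (2·2.15 + 1) ξ₂ = 164.3 → ξ₂ = 30.99 mol, ξ₁ = 66.63 mol.
Outlet amounts (n = n₀ + Σ ν·ξ):
  U: 215 − 2(66.63) − 1(30.99) = 50.74
  R: 829 − 2(66.63) − 3(30.99) = 602.8
  P: 0 + 1(66.63) = 66.63
  Q: 0 + 1(30.99) = 30.99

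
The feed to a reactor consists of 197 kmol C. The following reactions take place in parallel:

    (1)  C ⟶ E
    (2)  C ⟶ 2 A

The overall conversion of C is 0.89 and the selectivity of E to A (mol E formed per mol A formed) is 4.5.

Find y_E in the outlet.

Conversion of C: C consumed = 0.89 × 197 = 175.3 kmol = 1ξ₁ + 1ξ₂.
Selectivity: 1ξ₁ / (2ξ₂) = 4.5 → ξ₁ = 9 ξ₂.
Substitute: (1·9 + 1) ξ₂ = 175.3 → ξ₂ = 17.53 kmol, ξ₁ = 157.8 kmol.
Outlet amounts (n = n₀ + Σ ν·ξ):
  C: 197 − 1(157.8) − 1(17.53) = 21.67
  E: 0 + 1(157.8) = 157.8
  A: 0 + 2(17.53) = 35.07
Total out = 214.5 kmol; y_E = 157.8 / 214.5 = 0.7355.

0.736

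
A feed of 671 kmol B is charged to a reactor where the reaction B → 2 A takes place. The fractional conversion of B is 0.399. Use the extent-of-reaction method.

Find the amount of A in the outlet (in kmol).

B reacted = 0.399 × 671 = 267.7 kmol; ν_B = −1, so ξ = 267.7/1 = 267.7 kmol.
Outlet amounts (n = n₀ + ν ξ):
  B: 671 − 1(267.7) = 403.3
  A: 0 + 2(267.7) = 535.5

535 kmol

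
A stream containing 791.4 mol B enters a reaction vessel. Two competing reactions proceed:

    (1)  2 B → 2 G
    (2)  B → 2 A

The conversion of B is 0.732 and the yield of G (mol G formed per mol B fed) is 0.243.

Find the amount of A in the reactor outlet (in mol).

Yield of G: 2ξ₁ / 791.4 = 0.243 → ξ₁ = 96.16 mol.
Conversion of B: 2ξ₁ + 1ξ₂ = 0.732 × 791.4 = 579.3 → ξ₂ = 387 mol.
Outlet amounts (n = n₀ + Σ ν·ξ):
  B: 791.4 − 2(96.16) − 1(387) = 212.1
  G: 0 + 2(96.16) = 192.3
  A: 0 + 2(387) = 774

774 mol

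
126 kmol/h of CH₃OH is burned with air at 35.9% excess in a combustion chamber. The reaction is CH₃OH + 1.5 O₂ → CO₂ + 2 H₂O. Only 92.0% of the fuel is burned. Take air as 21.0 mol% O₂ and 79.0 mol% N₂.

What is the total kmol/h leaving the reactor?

1410 kmol/h

Stoichiometric O₂ = 1.5 × 126 = 189 kmol/h; O₂ fed = 189 × 1.359 = 256.9 kmol/h.
N₂ fed = 256.9 × 79/21 = 966.2 kmol/h.
Fuel reacted = 0.92 × 126 → ξ = 115.9 kmol/h.
Outlet (n = n₀ + ν ξ):
  CH₃OH: 126 − 1(115.9) = 10.08
  O₂: 256.9 − 1.5(115.9) = 82.97
  N₂: 966.2 (inert)
  CO₂: 0 + 1(115.9) = 115.9
  H₂O: 0 + 2(115.9) = 231.8
Total out = 10.08 + 82.97 + 966.2 + 115.9 + 231.8 = 1407 kmol/h.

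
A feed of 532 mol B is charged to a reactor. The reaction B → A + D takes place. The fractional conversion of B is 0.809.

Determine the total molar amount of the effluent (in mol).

962 mol

B reacted = 0.809 × 532 = 430.4 mol; ν_B = −1, so ξ = 430.4/1 = 430.4 mol.
Outlet amounts (n = n₀ + ν ξ):
  B: 532 − 1(430.4) = 101.6
  A: 0 + 1(430.4) = 430.4
  D: 0 + 1(430.4) = 430.4
Total out = 101.6 + 430.4 + 430.4 = 962.4 mol.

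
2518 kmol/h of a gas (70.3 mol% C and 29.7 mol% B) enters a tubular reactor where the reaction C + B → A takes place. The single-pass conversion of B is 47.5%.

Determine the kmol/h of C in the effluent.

B reacted = 0.475 × 747.8 = 355.2 kmol/h; ν_B = −1, so ξ = 355.2/1 = 355.2 kmol/h.
Outlet amounts (n = n₀ + ν ξ):
  C: 1770 − 1(355.2) = 1415
  B: 747.8 − 1(355.2) = 392.6
  A: 0 + 1(355.2) = 355.2

1410 kmol/h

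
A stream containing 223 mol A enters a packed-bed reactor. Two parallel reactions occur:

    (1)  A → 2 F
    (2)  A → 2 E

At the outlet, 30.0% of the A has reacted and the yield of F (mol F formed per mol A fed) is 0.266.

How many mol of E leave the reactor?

74.5 mol

Yield of F: 2ξ₁ / 223 = 0.266 → ξ₁ = 29.66 mol.
Conversion of A: 1ξ₁ + 1ξ₂ = 0.3 × 223 = 66.9 → ξ₂ = 37.24 mol.
Outlet amounts (n = n₀ + Σ ν·ξ):
  A: 223 − 1(29.66) − 1(37.24) = 156.1
  F: 0 + 2(29.66) = 59.32
  E: 0 + 2(37.24) = 74.48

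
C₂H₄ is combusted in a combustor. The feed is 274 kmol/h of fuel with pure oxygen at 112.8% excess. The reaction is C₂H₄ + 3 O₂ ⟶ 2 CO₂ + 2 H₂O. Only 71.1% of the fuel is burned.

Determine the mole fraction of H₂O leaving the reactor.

Stoichiometric O₂ = 3 × 274 = 822 kmol/h; O₂ fed = 822 × 2.128 = 1749 kmol/h.
Fuel reacted = 0.711 × 274 → ξ = 194.8 kmol/h.
Outlet (n = n₀ + ν ξ):
  C₂H₄: 274 − 1(194.8) = 79.19
  O₂: 1749 − 3(194.8) = 1165
  CO₂: 0 + 2(194.8) = 389.6
  H₂O: 0 + 2(194.8) = 389.6
Total out = 2023 kmol/h; y_H₂O = 389.6 / 2023 = 0.1926.

0.193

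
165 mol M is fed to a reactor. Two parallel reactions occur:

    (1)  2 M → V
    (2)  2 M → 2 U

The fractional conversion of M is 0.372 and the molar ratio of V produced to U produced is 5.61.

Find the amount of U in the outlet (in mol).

Conversion of M: M consumed = 0.372 × 165 = 61.38 mol = 2ξ₁ + 2ξ₂.
Selectivity: 1ξ₁ / (2ξ₂) = 5.61 → ξ₁ = 11.22 ξ₂.
Substitute: (2·11.22 + 2) ξ₂ = 61.38 → ξ₂ = 2.511 mol, ξ₁ = 28.18 mol.
Outlet amounts (n = n₀ + Σ ν·ξ):
  M: 165 − 2(28.18) − 2(2.511) = 103.6
  V: 0 + 1(28.18) = 28.18
  U: 0 + 2(2.511) = 5.023

5.02 mol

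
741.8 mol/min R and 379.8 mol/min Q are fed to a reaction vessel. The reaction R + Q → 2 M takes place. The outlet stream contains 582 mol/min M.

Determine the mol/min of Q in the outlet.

88.8 mol/min

For M: n = n₀ + 2ξ → 582 = 0 + 2ξ, giving ξ = 291 mol/min.
Outlet amounts (n = n₀ + ν ξ):
  R: 741.8 − 1(291) = 450.8
  Q: 379.8 − 1(291) = 88.8
  M: 0 + 2(291) = 582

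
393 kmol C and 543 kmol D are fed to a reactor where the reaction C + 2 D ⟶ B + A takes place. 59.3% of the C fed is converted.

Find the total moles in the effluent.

C reacted = 0.593 × 393 = 233 kmol; ν_C = −1, so ξ = 233/1 = 233 kmol.
Outlet amounts (n = n₀ + ν ξ):
  C: 393 − 1(233) = 160
  D: 543 − 2(233) = 76.9
  B: 0 + 1(233) = 233
  A: 0 + 1(233) = 233
Total out = 160 + 76.9 + 233 + 233 = 703 kmol.

703 kmol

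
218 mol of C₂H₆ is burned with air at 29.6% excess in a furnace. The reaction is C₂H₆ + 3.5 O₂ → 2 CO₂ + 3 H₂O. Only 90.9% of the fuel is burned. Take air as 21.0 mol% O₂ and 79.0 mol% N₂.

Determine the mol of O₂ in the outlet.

295 mol

Stoichiometric O₂ = 3.5 × 218 = 763 mol; O₂ fed = 763 × 1.296 = 988.8 mol.
N₂ fed = 988.8 × 79/21 = 3720 mol.
Fuel reacted = 0.909 × 218 → ξ = 198.2 mol.
Outlet (n = n₀ + ν ξ):
  C₂H₆: 218 − 1(198.2) = 19.84
  O₂: 988.8 − 3.5(198.2) = 295.3
  N₂: 3720 (inert)
  CO₂: 0 + 2(198.2) = 396.3
  H₂O: 0 + 3(198.2) = 594.5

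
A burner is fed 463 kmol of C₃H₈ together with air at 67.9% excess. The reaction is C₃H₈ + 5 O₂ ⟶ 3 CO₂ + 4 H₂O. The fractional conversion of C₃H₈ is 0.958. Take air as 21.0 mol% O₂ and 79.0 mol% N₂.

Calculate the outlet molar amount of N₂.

14600 kmol

Stoichiometric O₂ = 5 × 463 = 2315 kmol; O₂ fed = 2315 × 1.679 = 3887 kmol.
N₂ fed = 3887 × 79/21 = 14620 kmol.
Fuel reacted = 0.958 × 463 → ξ = 443.6 kmol.
Outlet (n = n₀ + ν ξ):
  C₃H₈: 463 − 1(443.6) = 19.45
  O₂: 3887 − 5(443.6) = 1669
  N₂: 14620 (inert)
  CO₂: 0 + 3(443.6) = 1331
  H₂O: 0 + 4(443.6) = 1774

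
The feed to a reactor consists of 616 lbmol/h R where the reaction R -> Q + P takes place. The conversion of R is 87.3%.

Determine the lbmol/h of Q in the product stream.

538 lbmol/h

R reacted = 0.873 × 616 = 537.8 lbmol/h; ν_R = −1, so ξ = 537.8/1 = 537.8 lbmol/h.
Outlet amounts (n = n₀ + ν ξ):
  R: 616 − 1(537.8) = 78.23
  Q: 0 + 1(537.8) = 537.8
  P: 0 + 1(537.8) = 537.8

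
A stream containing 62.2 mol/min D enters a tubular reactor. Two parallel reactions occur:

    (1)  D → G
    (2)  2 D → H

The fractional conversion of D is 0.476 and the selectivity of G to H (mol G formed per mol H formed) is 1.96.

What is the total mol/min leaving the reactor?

Conversion of D: D consumed = 0.476 × 62.2 = 29.61 mol/min = 1ξ₁ + 2ξ₂.
Selectivity: 1ξ₁ / (1ξ₂) = 1.96 → ξ₁ = 1.96 ξ₂.
Substitute: (1·1.96 + 2) ξ₂ = 29.61 → ξ₂ = 7.477 mol/min, ξ₁ = 14.65 mol/min.
Outlet amounts (n = n₀ + Σ ν·ξ):
  D: 62.2 − 1(14.65) − 2(7.477) = 32.59
  G: 0 + 1(14.65) = 14.65
  H: 0 + 1(7.477) = 7.477
Total out = 32.59 + 14.65 + 7.477 = 54.72 mol/min.

54.7 mol/min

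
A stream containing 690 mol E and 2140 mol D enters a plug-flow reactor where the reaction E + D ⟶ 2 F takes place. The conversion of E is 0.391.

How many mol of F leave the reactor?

540 mol

E reacted = 0.391 × 690 = 269.8 mol; ν_E = −1, so ξ = 269.8/1 = 269.8 mol.
Outlet amounts (n = n₀ + ν ξ):
  E: 690 − 1(269.8) = 420.2
  D: 2140 − 1(269.8) = 1870
  F: 0 + 2(269.8) = 539.6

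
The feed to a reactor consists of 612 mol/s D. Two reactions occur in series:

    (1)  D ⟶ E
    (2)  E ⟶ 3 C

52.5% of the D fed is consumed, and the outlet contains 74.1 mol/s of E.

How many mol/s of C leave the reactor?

Conversion of D: D consumed = 1ξ₁ = 0.525 × 612 → ξ₁ = 321.3 mol/s.
E balance: n_E = 0 + 1ξ₁ − 1ξ₂ = 74.1 → ξ₂ = (1·321.3 − 74.1)/1 = 247.2 mol/s.
Outlet amounts (n = n₀ + Σ ν·ξ):
  D: 612 − 1(321.3) = 290.7
  E: 0 + 1(321.3) − 1(247.2) = 74.1
  C: 0 + 3(247.2) = 741.6

742 mol/s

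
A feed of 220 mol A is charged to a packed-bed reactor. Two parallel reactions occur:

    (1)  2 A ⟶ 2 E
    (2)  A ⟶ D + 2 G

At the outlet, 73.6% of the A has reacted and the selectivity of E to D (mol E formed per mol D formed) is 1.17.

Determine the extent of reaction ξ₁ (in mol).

Conversion of A: A consumed = 0.736 × 220 = 161.9 mol = 2ξ₁ + 1ξ₂.
Selectivity: 2ξ₁ / (1ξ₂) = 1.17 → ξ₁ = 0.585 ξ₂.
Substitute: (2·0.585 + 1) ξ₂ = 161.9 → ξ₂ = 74.62 mol, ξ₁ = 43.65 mol.
Outlet amounts (n = n₀ + Σ ν·ξ):
  A: 220 − 2(43.65) − 1(74.62) = 58.08
  E: 0 + 2(43.65) = 87.3
  D: 0 + 1(74.62) = 74.62
  G: 0 + 2(74.62) = 149.2

ξ₁ = 43.7 mol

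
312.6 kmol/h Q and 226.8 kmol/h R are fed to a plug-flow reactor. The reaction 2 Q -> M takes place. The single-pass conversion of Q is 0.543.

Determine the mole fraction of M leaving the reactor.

Q reacted = 0.543 × 312.6 = 169.7 kmol/h; ν_Q = −2, so ξ = 169.7/2 = 84.87 kmol/h.
Outlet amounts (n = n₀ + ν ξ):
  Q: 312.6 − 2(84.87) = 142.9
  M: 0 + 1(84.87) = 84.87
  R: 226.8 (inert)
Total out = 454.5 kmol/h; y_M = 84.87 / 454.5 = 0.1867.

0.187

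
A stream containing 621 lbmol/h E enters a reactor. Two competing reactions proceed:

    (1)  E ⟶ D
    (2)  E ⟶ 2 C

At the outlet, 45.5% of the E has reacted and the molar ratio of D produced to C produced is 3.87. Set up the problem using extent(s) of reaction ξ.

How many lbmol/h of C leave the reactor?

64.7 lbmol/h

Conversion of E: E consumed = 0.455 × 621 = 282.6 lbmol/h = 1ξ₁ + 1ξ₂.
Selectivity: 1ξ₁ / (2ξ₂) = 3.87 → ξ₁ = 7.74 ξ₂.
Substitute: (1·7.74 + 1) ξ₂ = 282.6 → ξ₂ = 32.33 lbmol/h, ξ₁ = 250.2 lbmol/h.
Outlet amounts (n = n₀ + Σ ν·ξ):
  E: 621 − 1(250.2) − 1(32.33) = 338.4
  D: 0 + 1(250.2) = 250.2
  C: 0 + 2(32.33) = 64.66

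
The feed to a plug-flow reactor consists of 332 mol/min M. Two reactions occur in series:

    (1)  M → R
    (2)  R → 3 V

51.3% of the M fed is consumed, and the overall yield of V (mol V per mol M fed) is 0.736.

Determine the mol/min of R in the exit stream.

Conversion of M: M consumed = 1ξ₁ = 0.513 × 332 → ξ₁ = 170.3 mol/min.
Yield of V: 3ξ₂ / 332 = 0.736 → ξ₂ = 81.45 mol/min.
Outlet amounts (n = n₀ + Σ ν·ξ):
  M: 332 − 1(170.3) = 161.7
  R: 0 + 1(170.3) − 1(81.45) = 88.87
  V: 0 + 3(81.45) = 244.4

88.9 mol/min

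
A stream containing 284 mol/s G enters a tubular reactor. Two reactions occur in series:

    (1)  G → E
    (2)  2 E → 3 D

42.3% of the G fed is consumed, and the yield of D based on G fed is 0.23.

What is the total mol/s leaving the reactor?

306 mol/s

Conversion of G: G consumed = 1ξ₁ = 0.423 × 284 → ξ₁ = 120.1 mol/s.
Yield of D: 3ξ₂ / 284 = 0.23 → ξ₂ = 21.77 mol/s.
Outlet amounts (n = n₀ + Σ ν·ξ):
  G: 284 − 1(120.1) = 163.9
  E: 0 + 1(120.1) − 2(21.77) = 76.59
  D: 0 + 3(21.77) = 65.32
Total out = 163.9 + 76.59 + 65.32 = 305.8 mol/s.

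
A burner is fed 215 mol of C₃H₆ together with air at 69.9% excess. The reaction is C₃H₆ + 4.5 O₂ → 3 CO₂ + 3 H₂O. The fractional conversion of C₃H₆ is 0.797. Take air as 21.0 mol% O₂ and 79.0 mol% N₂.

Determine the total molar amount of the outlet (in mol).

Stoichiometric O₂ = 4.5 × 215 = 967.5 mol; O₂ fed = 967.5 × 1.699 = 1644 mol.
N₂ fed = 1644 × 79/21 = 6184 mol.
Fuel reacted = 0.797 × 215 → ξ = 171.4 mol.
Outlet (n = n₀ + ν ξ):
  C₃H₆: 215 − 1(171.4) = 43.64
  O₂: 1644 − 4.5(171.4) = 872.7
  N₂: 6184 (inert)
  CO₂: 0 + 3(171.4) = 514.1
  H₂O: 0 + 3(171.4) = 514.1
Total out = 43.64 + 872.7 + 6184 + 514.1 + 514.1 = 8128 mol.

8130 mol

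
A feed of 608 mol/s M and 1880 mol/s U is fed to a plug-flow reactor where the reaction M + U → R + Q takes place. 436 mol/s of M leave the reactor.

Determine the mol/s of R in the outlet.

172 mol/s

For M: n = n₀ − 1ξ → 436 = 608 − 1ξ, giving ξ = 172 mol/s.
Outlet amounts (n = n₀ + ν ξ):
  M: 608 − 1(172) = 436
  U: 1880 − 1(172) = 1708
  R: 0 + 1(172) = 172
  Q: 0 + 1(172) = 172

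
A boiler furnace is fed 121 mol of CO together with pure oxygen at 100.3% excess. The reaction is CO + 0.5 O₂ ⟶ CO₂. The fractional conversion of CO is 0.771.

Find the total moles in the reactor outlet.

Stoichiometric O₂ = 0.5 × 121 = 60.5 mol; O₂ fed = 60.5 × 2.003 = 121.2 mol.
Fuel reacted = 0.771 × 121 → ξ = 93.29 mol.
Outlet (n = n₀ + ν ξ):
  CO: 121 − 1(93.29) = 27.71
  O₂: 121.2 − 0.5(93.29) = 74.54
  CO₂: 0 + 1(93.29) = 93.29
Total out = 27.71 + 74.54 + 93.29 = 195.5 mol.

196 mol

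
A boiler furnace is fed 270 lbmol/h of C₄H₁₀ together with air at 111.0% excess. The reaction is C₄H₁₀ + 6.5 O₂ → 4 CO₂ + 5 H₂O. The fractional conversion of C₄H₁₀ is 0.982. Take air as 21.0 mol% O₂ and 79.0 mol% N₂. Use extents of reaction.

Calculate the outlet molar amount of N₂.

Stoichiometric O₂ = 6.5 × 270 = 1755 lbmol/h; O₂ fed = 1755 × 2.110 = 3703 lbmol/h.
N₂ fed = 3703 × 79/21 = 13930 lbmol/h.
Fuel reacted = 0.982 × 270 → ξ = 265.1 lbmol/h.
Outlet (n = n₀ + ν ξ):
  C₄H₁₀: 270 − 1(265.1) = 4.86
  O₂: 3703 − 6.5(265.1) = 1980
  N₂: 13930 (inert)
  CO₂: 0 + 4(265.1) = 1061
  H₂O: 0 + 5(265.1) = 1326

13900 lbmol/h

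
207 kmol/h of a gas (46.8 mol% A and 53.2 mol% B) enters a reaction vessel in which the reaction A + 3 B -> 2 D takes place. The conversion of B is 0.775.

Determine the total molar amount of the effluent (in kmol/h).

150 kmol/h

B reacted = 0.775 × 110.1 = 85.35 kmol/h; ν_B = −3, so ξ = 85.35/3 = 28.45 kmol/h.
Outlet amounts (n = n₀ + ν ξ):
  A: 96.88 − 1(28.45) = 68.43
  B: 110.1 − 3(28.45) = 24.78
  D: 0 + 2(28.45) = 56.9
Total out = 68.43 + 24.78 + 56.9 = 150.1 kmol/h.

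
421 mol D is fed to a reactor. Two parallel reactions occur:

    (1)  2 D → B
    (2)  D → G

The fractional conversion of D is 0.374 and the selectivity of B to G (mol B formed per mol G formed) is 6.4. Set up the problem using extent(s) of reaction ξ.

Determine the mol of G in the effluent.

Conversion of D: D consumed = 0.374 × 421 = 157.5 mol = 2ξ₁ + 1ξ₂.
Selectivity: 1ξ₁ / (1ξ₂) = 6.4 → ξ₁ = 6.4 ξ₂.
Substitute: (2·6.4 + 1) ξ₂ = 157.5 → ξ₂ = 11.41 mol, ξ₁ = 73.02 mol.
Outlet amounts (n = n₀ + Σ ν·ξ):
  D: 421 − 2(73.02) − 1(11.41) = 263.5
  B: 0 + 1(73.02) = 73.02
  G: 0 + 1(11.41) = 11.41

11.4 mol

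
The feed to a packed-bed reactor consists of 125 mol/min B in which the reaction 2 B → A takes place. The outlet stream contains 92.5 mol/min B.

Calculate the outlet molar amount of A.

For B: n = n₀ − 2ξ → 92.5 = 125 − 2ξ, giving ξ = 16.25 mol/min.
Outlet amounts (n = n₀ + ν ξ):
  B: 125 − 2(16.25) = 92.5
  A: 0 + 1(16.25) = 16.25

16.2 mol/min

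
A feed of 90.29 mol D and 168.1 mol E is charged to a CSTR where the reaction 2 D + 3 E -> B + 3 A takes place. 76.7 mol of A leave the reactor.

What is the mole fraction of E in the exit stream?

0.393

For A: n = n₀ + 3ξ → 76.7 = 0 + 3ξ, giving ξ = 25.57 mol.
Outlet amounts (n = n₀ + ν ξ):
  D: 90.29 − 2(25.57) = 39.16
  E: 168.1 − 3(25.57) = 91.4
  B: 0 + 1(25.57) = 25.57
  A: 0 + 3(25.57) = 76.7
Total out = 232.8 mol; y_E = 91.4 / 232.8 = 0.3926.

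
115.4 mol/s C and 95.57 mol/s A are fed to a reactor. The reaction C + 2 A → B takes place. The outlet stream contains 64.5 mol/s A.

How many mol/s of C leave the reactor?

99.9 mol/s

For A: n = n₀ − 2ξ → 64.5 = 95.57 − 2ξ, giving ξ = 15.53 mol/s.
Outlet amounts (n = n₀ + ν ξ):
  C: 115.4 − 1(15.53) = 99.87
  A: 95.57 − 2(15.53) = 64.5
  B: 0 + 1(15.53) = 15.53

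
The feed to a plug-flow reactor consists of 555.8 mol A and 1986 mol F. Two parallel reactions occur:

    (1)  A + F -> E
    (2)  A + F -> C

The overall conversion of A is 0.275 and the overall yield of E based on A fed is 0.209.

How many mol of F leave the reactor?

1830 mol

Yield of E: 1ξ₁ / 555.8 = 0.209 → ξ₁ = 116.2 mol.
Conversion of A: 1ξ₁ + 1ξ₂ = 0.275 × 555.8 = 152.8 → ξ₂ = 36.68 mol.
Outlet amounts (n = n₀ + Σ ν·ξ):
  A: 555.8 − 1(116.2) − 1(36.68) = 403
  F: 1986 − 1(116.2) − 1(36.68) = 1833
  E: 0 + 1(116.2) = 116.2
  C: 0 + 1(36.68) = 36.68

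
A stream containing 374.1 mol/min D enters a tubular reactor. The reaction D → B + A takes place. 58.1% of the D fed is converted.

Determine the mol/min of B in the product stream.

217 mol/min

D reacted = 0.581 × 374.1 = 217.4 mol/min; ν_D = −1, so ξ = 217.4/1 = 217.4 mol/min.
Outlet amounts (n = n₀ + ν ξ):
  D: 374.1 − 1(217.4) = 156.7
  B: 0 + 1(217.4) = 217.4
  A: 0 + 1(217.4) = 217.4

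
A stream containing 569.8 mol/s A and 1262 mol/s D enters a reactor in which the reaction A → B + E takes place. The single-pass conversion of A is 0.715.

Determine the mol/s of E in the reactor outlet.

A reacted = 0.715 × 569.8 = 407.4 mol/s; ν_A = −1, so ξ = 407.4/1 = 407.4 mol/s.
Outlet amounts (n = n₀ + ν ξ):
  A: 569.8 − 1(407.4) = 162.4
  B: 0 + 1(407.4) = 407.4
  E: 0 + 1(407.4) = 407.4
  D: 1262 (inert)

407 mol/s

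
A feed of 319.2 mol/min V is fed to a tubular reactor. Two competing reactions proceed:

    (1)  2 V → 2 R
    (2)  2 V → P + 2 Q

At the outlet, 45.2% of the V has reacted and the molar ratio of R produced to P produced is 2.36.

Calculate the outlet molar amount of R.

Conversion of V: V consumed = 0.452 × 319.2 = 144.3 mol/min = 2ξ₁ + 2ξ₂.
Selectivity: 2ξ₁ / (1ξ₂) = 2.36 → ξ₁ = 1.18 ξ₂.
Substitute: (2·1.18 + 2) ξ₂ = 144.3 → ξ₂ = 33.09 mol/min, ξ₁ = 39.05 mol/min.
Outlet amounts (n = n₀ + Σ ν·ξ):
  V: 319.2 − 2(39.05) − 2(33.09) = 174.9
  R: 0 + 2(39.05) = 78.1
  P: 0 + 1(33.09) = 33.09
  Q: 0 + 2(33.09) = 66.18

78.1 mol/min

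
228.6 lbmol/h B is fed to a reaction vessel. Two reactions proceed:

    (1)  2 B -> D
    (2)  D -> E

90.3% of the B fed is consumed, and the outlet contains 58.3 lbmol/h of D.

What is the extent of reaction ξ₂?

Conversion of B: B consumed = 2ξ₁ = 0.903 × 228.6 → ξ₁ = 103.2 lbmol/h.
D balance: n_D = 0 + 1ξ₁ − 1ξ₂ = 58.3 → ξ₂ = (1·103.2 − 58.3)/1 = 44.91 lbmol/h.
Outlet amounts (n = n₀ + Σ ν·ξ):
  B: 228.6 − 2(103.2) = 22.17
  D: 0 + 1(103.2) − 1(44.91) = 58.3
  E: 0 + 1(44.91) = 44.91

ξ₂ = 44.9 lbmol/h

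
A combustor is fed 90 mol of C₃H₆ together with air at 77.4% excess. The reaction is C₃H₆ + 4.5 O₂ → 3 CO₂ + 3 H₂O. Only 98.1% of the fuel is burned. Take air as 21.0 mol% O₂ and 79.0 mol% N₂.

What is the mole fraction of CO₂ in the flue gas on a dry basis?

0.0805

Stoichiometric O₂ = 4.5 × 90 = 405 mol; O₂ fed = 405 × 1.774 = 718.5 mol.
N₂ fed = 718.5 × 79/21 = 2703 mol.
Fuel reacted = 0.981 × 90 → ξ = 88.29 mol.
Outlet (n = n₀ + ν ξ):
  C₃H₆: 90 − 1(88.29) = 1.71
  O₂: 718.5 − 4.5(88.29) = 321.2
  N₂: 2703 (inert)
  CO₂: 0 + 3(88.29) = 264.9
  H₂O: 0 + 3(88.29) = 264.9
Dry total = 3291 mol; y_CO₂ (dry) = 264.9 / 3291 = 0.08049.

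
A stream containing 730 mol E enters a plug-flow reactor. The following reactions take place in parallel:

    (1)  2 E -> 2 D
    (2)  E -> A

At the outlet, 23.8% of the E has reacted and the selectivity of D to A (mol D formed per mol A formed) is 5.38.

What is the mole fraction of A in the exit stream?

Conversion of E: E consumed = 0.238 × 730 = 173.7 mol = 2ξ₁ + 1ξ₂.
Selectivity: 2ξ₁ / (1ξ₂) = 5.38 → ξ₁ = 2.69 ξ₂.
Substitute: (2·2.69 + 1) ξ₂ = 173.7 → ξ₂ = 27.23 mol, ξ₁ = 73.25 mol.
Outlet amounts (n = n₀ + Σ ν·ξ):
  E: 730 − 2(73.25) − 1(27.23) = 556.3
  D: 0 + 2(73.25) = 146.5
  A: 0 + 1(27.23) = 27.23
Total out = 730 mol; y_A = 27.23 / 730 = 0.0373.

0.0373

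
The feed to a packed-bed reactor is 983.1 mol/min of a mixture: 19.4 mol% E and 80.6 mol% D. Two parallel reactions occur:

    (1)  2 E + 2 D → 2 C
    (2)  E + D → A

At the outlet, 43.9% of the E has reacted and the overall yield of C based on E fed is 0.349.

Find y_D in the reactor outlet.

Yield of C: 2ξ₁ / 190.7 = 0.349 → ξ₁ = 33.28 mol/min.
Conversion of E: 2ξ₁ + 1ξ₂ = 0.439 × 190.7 = 83.73 → ξ₂ = 17.16 mol/min.
Outlet amounts (n = n₀ + Σ ν·ξ):
  E: 190.7 − 2(33.28) − 1(17.16) = 107
  D: 792.4 − 2(33.28) − 1(17.16) = 708.7
  C: 0 + 2(33.28) = 66.56
  A: 0 + 1(17.16) = 17.16
Total out = 899.4 mol/min; y_D = 708.7 / 899.4 = 0.7879.

0.788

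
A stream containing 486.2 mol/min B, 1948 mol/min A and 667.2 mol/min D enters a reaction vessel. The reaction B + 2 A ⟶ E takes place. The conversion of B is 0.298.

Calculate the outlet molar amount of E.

145 mol/min

B reacted = 0.298 × 486.2 = 144.9 mol/min; ν_B = −1, so ξ = 144.9/1 = 144.9 mol/min.
Outlet amounts (n = n₀ + ν ξ):
  B: 486.2 − 1(144.9) = 341.3
  A: 1948 − 2(144.9) = 1658
  E: 0 + 1(144.9) = 144.9
  D: 667.2 (inert)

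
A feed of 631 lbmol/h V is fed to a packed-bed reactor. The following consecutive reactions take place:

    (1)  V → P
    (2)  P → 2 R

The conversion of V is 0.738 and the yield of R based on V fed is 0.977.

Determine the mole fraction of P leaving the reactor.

0.168

Conversion of V: V consumed = 1ξ₁ = 0.738 × 631 → ξ₁ = 465.7 lbmol/h.
Yield of R: 2ξ₂ / 631 = 0.977 → ξ₂ = 308.2 lbmol/h.
Outlet amounts (n = n₀ + Σ ν·ξ):
  V: 631 − 1(465.7) = 165.3
  P: 0 + 1(465.7) − 1(308.2) = 157.4
  R: 0 + 2(308.2) = 616.5
Total out = 939.2 lbmol/h; y_P = 157.4 / 939.2 = 0.1676.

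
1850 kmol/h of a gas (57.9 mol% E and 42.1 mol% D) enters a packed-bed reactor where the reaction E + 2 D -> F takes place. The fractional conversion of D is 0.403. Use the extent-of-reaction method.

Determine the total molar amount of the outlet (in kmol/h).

D reacted = 0.403 × 778.9 = 313.9 kmol/h; ν_D = −2, so ξ = 313.9/2 = 156.9 kmol/h.
Outlet amounts (n = n₀ + ν ξ):
  E: 1071 − 1(156.9) = 914.2
  D: 778.9 − 2(156.9) = 465
  F: 0 + 1(156.9) = 156.9
Total out = 914.2 + 465 + 156.9 = 1536 kmol/h.

1540 kmol/h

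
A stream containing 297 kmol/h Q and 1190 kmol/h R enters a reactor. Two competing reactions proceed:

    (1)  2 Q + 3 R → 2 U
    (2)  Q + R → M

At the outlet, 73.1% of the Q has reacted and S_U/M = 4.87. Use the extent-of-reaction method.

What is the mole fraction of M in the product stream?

Conversion of Q: Q consumed = 0.731 × 297 = 217.1 kmol/h = 2ξ₁ + 1ξ₂.
Selectivity: 2ξ₁ / (1ξ₂) = 4.87 → ξ₁ = 2.435 ξ₂.
Substitute: (2·2.435 + 1) ξ₂ = 217.1 → ξ₂ = 36.99 kmol/h, ξ₁ = 90.06 kmol/h.
Outlet amounts (n = n₀ + Σ ν·ξ):
  Q: 297 − 2(90.06) − 1(36.99) = 79.89
  R: 1190 − 3(90.06) − 1(36.99) = 882.8
  U: 0 + 2(90.06) = 180.1
  M: 0 + 1(36.99) = 36.99
Total out = 1180 kmol/h; y_M = 36.99 / 1180 = 0.03135.

0.0313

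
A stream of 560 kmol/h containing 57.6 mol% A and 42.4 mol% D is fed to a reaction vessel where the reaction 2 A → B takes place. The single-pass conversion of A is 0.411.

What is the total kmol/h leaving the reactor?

A reacted = 0.411 × 322.6 = 132.6 kmol/h; ν_A = −2, so ξ = 132.6/2 = 66.29 kmol/h.
Outlet amounts (n = n₀ + ν ξ):
  A: 322.6 − 2(66.29) = 190
  B: 0 + 1(66.29) = 66.29
  D: 237.4 (inert)
Total out = 190 + 66.29 + 237.4 = 493.7 kmol/h.

494 kmol/h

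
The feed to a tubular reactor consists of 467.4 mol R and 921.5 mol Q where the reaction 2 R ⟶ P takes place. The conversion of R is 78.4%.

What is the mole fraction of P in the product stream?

R reacted = 0.784 × 467.4 = 366.4 mol; ν_R = −2, so ξ = 366.4/2 = 183.2 mol.
Outlet amounts (n = n₀ + ν ξ):
  R: 467.4 − 2(183.2) = 101
  P: 0 + 1(183.2) = 183.2
  Q: 921.5 (inert)
Total out = 1206 mol; y_P = 183.2 / 1206 = 0.152.

0.152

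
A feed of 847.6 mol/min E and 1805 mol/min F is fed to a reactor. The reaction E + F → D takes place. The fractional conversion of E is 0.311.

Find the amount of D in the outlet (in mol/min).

E reacted = 0.311 × 847.6 = 263.6 mol/min; ν_E = −1, so ξ = 263.6/1 = 263.6 mol/min.
Outlet amounts (n = n₀ + ν ξ):
  E: 847.6 − 1(263.6) = 584
  F: 1805 − 1(263.6) = 1541
  D: 0 + 1(263.6) = 263.6

264 mol/min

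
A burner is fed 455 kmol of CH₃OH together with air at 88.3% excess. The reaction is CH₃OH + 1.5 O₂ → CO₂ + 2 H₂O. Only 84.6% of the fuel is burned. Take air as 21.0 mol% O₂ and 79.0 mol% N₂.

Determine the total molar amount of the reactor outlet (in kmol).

6770 kmol

Stoichiometric O₂ = 1.5 × 455 = 682.5 kmol; O₂ fed = 682.5 × 1.883 = 1285 kmol.
N₂ fed = 1285 × 79/21 = 4835 kmol.
Fuel reacted = 0.846 × 455 → ξ = 384.9 kmol.
Outlet (n = n₀ + ν ξ):
  CH₃OH: 455 − 1(384.9) = 70.07
  O₂: 1285 − 1.5(384.9) = 707.8
  N₂: 4835 (inert)
  CO₂: 0 + 1(384.9) = 384.9
  H₂O: 0 + 2(384.9) = 769.9
Total out = 70.07 + 707.8 + 4835 + 384.9 + 769.9 = 6767 kmol.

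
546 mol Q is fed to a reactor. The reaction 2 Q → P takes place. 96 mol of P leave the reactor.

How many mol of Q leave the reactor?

For P: n = n₀ + 1ξ → 96 = 0 + 1ξ, giving ξ = 96 mol.
Outlet amounts (n = n₀ + ν ξ):
  Q: 546 − 2(96) = 354
  P: 0 + 1(96) = 96

354 mol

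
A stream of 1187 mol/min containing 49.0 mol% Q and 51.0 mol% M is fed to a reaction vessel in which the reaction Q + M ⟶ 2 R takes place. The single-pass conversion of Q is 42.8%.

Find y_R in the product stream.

Q reacted = 0.428 × 581.6 = 248.9 mol/min; ν_Q = −1, so ξ = 248.9/1 = 248.9 mol/min.
Outlet amounts (n = n₀ + ν ξ):
  Q: 581.6 − 1(248.9) = 332.7
  M: 605.4 − 1(248.9) = 356.4
  R: 0 + 2(248.9) = 497.9
Total out = 1187 mol/min; y_R = 497.9 / 1187 = 0.4194.

0.419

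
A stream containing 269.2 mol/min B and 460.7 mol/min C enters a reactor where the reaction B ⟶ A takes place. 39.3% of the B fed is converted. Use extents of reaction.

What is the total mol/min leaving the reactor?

B reacted = 0.393 × 269.2 = 105.8 mol/min; ν_B = −1, so ξ = 105.8/1 = 105.8 mol/min.
Outlet amounts (n = n₀ + ν ξ):
  B: 269.2 − 1(105.8) = 163.4
  A: 0 + 1(105.8) = 105.8
  C: 460.7 (inert)
Total out = 163.4 + 105.8 + 460.7 = 729.9 mol/min.

730 mol/min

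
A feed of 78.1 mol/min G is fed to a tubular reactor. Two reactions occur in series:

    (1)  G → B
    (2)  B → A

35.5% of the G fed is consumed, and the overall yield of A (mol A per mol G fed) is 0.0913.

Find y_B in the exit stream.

0.264

Conversion of G: G consumed = 1ξ₁ = 0.355 × 78.1 → ξ₁ = 27.73 mol/min.
Yield of A: 1ξ₂ / 78.1 = 0.0913 → ξ₂ = 7.131 mol/min.
Outlet amounts (n = n₀ + Σ ν·ξ):
  G: 78.1 − 1(27.73) = 50.37
  B: 0 + 1(27.73) − 1(7.131) = 20.59
  A: 0 + 1(7.131) = 7.131
Total out = 78.1 mol/min; y_B = 20.59 / 78.1 = 0.2637.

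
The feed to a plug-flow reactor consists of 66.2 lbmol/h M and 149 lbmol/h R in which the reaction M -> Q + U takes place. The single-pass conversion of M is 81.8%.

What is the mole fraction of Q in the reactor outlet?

0.201

M reacted = 0.818 × 66.2 = 54.15 lbmol/h; ν_M = −1, so ξ = 54.15/1 = 54.15 lbmol/h.
Outlet amounts (n = n₀ + ν ξ):
  M: 66.2 − 1(54.15) = 12.05
  Q: 0 + 1(54.15) = 54.15
  U: 0 + 1(54.15) = 54.15
  R: 149 (inert)
Total out = 269.4 lbmol/h; y_Q = 54.15 / 269.4 = 0.201.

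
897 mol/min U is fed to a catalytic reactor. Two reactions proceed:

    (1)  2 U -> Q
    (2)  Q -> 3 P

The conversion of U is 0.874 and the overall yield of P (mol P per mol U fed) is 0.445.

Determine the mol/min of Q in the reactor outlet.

259 mol/min

Conversion of U: U consumed = 2ξ₁ = 0.874 × 897 → ξ₁ = 392 mol/min.
Yield of P: 3ξ₂ / 897 = 0.445 → ξ₂ = 133.1 mol/min.
Outlet amounts (n = n₀ + Σ ν·ξ):
  U: 897 − 2(392) = 113
  Q: 0 + 1(392) − 1(133.1) = 258.9
  P: 0 + 3(133.1) = 399.2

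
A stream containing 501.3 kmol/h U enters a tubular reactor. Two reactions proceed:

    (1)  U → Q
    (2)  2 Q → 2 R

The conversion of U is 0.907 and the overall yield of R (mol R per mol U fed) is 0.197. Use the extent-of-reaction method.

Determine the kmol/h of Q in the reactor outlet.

Conversion of U: U consumed = 1ξ₁ = 0.907 × 501.3 → ξ₁ = 454.7 kmol/h.
Yield of R: 2ξ₂ / 501.3 = 0.197 → ξ₂ = 49.38 kmol/h.
Outlet amounts (n = n₀ + Σ ν·ξ):
  U: 501.3 − 1(454.7) = 46.62
  Q: 0 + 1(454.7) − 2(49.38) = 355.9
  R: 0 + 2(49.38) = 98.76

356 kmol/h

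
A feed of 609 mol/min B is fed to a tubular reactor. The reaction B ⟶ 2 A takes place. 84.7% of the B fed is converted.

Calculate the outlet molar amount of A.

1030 mol/min

B reacted = 0.847 × 609 = 515.8 mol/min; ν_B = −1, so ξ = 515.8/1 = 515.8 mol/min.
Outlet amounts (n = n₀ + ν ξ):
  B: 609 − 1(515.8) = 93.18
  A: 0 + 2(515.8) = 1032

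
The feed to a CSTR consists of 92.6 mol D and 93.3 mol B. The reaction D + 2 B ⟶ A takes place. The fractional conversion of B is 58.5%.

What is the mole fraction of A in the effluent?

0.208

B reacted = 0.585 × 93.3 = 54.58 mol; ν_B = −2, so ξ = 54.58/2 = 27.29 mol.
Outlet amounts (n = n₀ + ν ξ):
  D: 92.6 − 1(27.29) = 65.31
  B: 93.3 − 2(27.29) = 38.72
  A: 0 + 1(27.29) = 27.29
Total out = 131.3 mol; y_A = 27.29 / 131.3 = 0.2078.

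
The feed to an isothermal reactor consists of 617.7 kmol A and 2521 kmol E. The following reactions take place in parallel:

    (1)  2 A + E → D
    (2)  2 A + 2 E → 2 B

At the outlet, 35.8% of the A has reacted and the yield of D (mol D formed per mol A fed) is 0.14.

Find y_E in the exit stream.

Yield of D: 1ξ₁ / 617.7 = 0.14 → ξ₁ = 86.48 kmol.
Conversion of A: 2ξ₁ + 2ξ₂ = 0.358 × 617.7 = 221.1 → ξ₂ = 24.09 kmol.
Outlet amounts (n = n₀ + Σ ν·ξ):
  A: 617.7 − 2(86.48) − 2(24.09) = 396.6
  E: 2521 − 1(86.48) − 2(24.09) = 2386
  D: 0 + 1(86.48) = 86.48
  B: 0 + 2(24.09) = 48.18
Total out = 2918 kmol; y_E = 2386 / 2918 = 0.8179.

0.818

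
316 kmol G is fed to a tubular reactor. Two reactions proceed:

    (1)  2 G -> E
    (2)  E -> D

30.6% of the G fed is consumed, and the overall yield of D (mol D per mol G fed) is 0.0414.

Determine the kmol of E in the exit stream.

35.3 kmol

Conversion of G: G consumed = 2ξ₁ = 0.306 × 316 → ξ₁ = 48.35 kmol.
Yield of D: 1ξ₂ / 316 = 0.0414 → ξ₂ = 13.08 kmol.
Outlet amounts (n = n₀ + Σ ν·ξ):
  G: 316 − 2(48.35) = 219.3
  E: 0 + 1(48.35) − 1(13.08) = 35.27
  D: 0 + 1(13.08) = 13.08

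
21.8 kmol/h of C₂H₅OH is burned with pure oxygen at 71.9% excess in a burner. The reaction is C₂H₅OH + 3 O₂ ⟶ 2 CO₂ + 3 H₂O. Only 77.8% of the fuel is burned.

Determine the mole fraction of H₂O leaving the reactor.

Stoichiometric O₂ = 3 × 21.8 = 65.4 kmol/h; O₂ fed = 65.4 × 1.719 = 112.4 kmol/h.
Fuel reacted = 0.778 × 21.8 → ξ = 16.96 kmol/h.
Outlet (n = n₀ + ν ξ):
  C₂H₅OH: 21.8 − 1(16.96) = 4.84
  O₂: 112.4 − 3(16.96) = 61.54
  CO₂: 0 + 2(16.96) = 33.92
  H₂O: 0 + 3(16.96) = 50.88
Total out = 151.2 kmol/h; y_H₂O = 50.88 / 151.2 = 0.3366.

0.337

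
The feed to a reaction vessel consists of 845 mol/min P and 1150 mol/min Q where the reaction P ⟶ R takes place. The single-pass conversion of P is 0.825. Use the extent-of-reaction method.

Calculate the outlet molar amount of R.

697 mol/min

P reacted = 0.825 × 845 = 697.1 mol/min; ν_P = −1, so ξ = 697.1/1 = 697.1 mol/min.
Outlet amounts (n = n₀ + ν ξ):
  P: 845 − 1(697.1) = 147.9
  R: 0 + 1(697.1) = 697.1
  Q: 1150 (inert)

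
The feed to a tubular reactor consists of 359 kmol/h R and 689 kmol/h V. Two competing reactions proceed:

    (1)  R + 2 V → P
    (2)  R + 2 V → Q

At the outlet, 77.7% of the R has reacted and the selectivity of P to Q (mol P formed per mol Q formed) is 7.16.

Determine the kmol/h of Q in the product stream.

34.2 kmol/h

Conversion of R: R consumed = 0.777 × 359 = 278.9 kmol/h = 1ξ₁ + 1ξ₂.
Selectivity: 1ξ₁ / (1ξ₂) = 7.16 → ξ₁ = 7.16 ξ₂.
Substitute: (1·7.16 + 1) ξ₂ = 278.9 → ξ₂ = 34.18 kmol/h, ξ₁ = 244.8 kmol/h.
Outlet amounts (n = n₀ + Σ ν·ξ):
  R: 359 − 1(244.8) − 1(34.18) = 80.06
  V: 689 − 2(244.8) − 2(34.18) = 131.1
  P: 0 + 1(244.8) = 244.8
  Q: 0 + 1(34.18) = 34.18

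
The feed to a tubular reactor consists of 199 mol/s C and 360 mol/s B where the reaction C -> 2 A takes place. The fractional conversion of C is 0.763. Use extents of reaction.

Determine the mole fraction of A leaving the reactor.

C reacted = 0.763 × 199 = 151.8 mol/s; ν_C = −1, so ξ = 151.8/1 = 151.8 mol/s.
Outlet amounts (n = n₀ + ν ξ):
  C: 199 − 1(151.8) = 47.16
  A: 0 + 2(151.8) = 303.7
  B: 360 (inert)
Total out = 710.8 mol/s; y_A = 303.7 / 710.8 = 0.4272.

0.427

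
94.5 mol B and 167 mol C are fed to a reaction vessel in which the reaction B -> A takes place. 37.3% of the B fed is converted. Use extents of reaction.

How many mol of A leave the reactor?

35.2 mol

B reacted = 0.373 × 94.5 = 35.25 mol; ν_B = −1, so ξ = 35.25/1 = 35.25 mol.
Outlet amounts (n = n₀ + ν ξ):
  B: 94.5 − 1(35.25) = 59.25
  A: 0 + 1(35.25) = 35.25
  C: 167 (inert)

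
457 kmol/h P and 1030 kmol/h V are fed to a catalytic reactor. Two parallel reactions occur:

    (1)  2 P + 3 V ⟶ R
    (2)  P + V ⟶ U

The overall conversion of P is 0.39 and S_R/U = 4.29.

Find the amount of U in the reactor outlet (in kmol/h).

Conversion of P: P consumed = 0.39 × 457 = 178.2 kmol/h = 2ξ₁ + 1ξ₂.
Selectivity: 1ξ₁ / (1ξ₂) = 4.29 → ξ₁ = 4.29 ξ₂.
Substitute: (2·4.29 + 1) ξ₂ = 178.2 → ξ₂ = 18.6 kmol/h, ξ₁ = 79.81 kmol/h.
Outlet amounts (n = n₀ + Σ ν·ξ):
  P: 457 − 2(79.81) − 1(18.6) = 278.8
  V: 1030 − 3(79.81) − 1(18.6) = 772
  R: 0 + 1(79.81) = 79.81
  U: 0 + 1(18.6) = 18.6

18.6 kmol/h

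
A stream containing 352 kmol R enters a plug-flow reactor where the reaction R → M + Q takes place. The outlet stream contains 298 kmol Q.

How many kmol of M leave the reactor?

298 kmol

For Q: n = n₀ + 1ξ → 298 = 0 + 1ξ, giving ξ = 298 kmol.
Outlet amounts (n = n₀ + ν ξ):
  R: 352 − 1(298) = 54
  M: 0 + 1(298) = 298
  Q: 0 + 1(298) = 298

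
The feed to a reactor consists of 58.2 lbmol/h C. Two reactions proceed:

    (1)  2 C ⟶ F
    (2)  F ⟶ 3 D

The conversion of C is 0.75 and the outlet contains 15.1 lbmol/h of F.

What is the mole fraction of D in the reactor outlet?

Conversion of C: C consumed = 2ξ₁ = 0.75 × 58.2 → ξ₁ = 21.83 lbmol/h.
F balance: n_F = 0 + 1ξ₁ − 1ξ₂ = 15.1 → ξ₂ = (1·21.83 − 15.1)/1 = 6.725 lbmol/h.
Outlet amounts (n = n₀ + Σ ν·ξ):
  C: 58.2 − 2(21.83) = 14.55
  F: 0 + 1(21.83) − 1(6.725) = 15.1
  D: 0 + 3(6.725) = 20.18
Total out = 49.83 lbmol/h; y_D = 20.18 / 49.83 = 0.4049.

0.405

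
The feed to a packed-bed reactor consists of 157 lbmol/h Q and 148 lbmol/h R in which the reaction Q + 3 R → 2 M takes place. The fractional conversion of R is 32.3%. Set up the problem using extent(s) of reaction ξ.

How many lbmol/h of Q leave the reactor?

R reacted = 0.323 × 148 = 47.8 lbmol/h; ν_R = −3, so ξ = 47.8/3 = 15.93 lbmol/h.
Outlet amounts (n = n₀ + ν ξ):
  Q: 157 − 1(15.93) = 141.1
  R: 148 − 3(15.93) = 100.2
  M: 0 + 2(15.93) = 31.87

141 lbmol/h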